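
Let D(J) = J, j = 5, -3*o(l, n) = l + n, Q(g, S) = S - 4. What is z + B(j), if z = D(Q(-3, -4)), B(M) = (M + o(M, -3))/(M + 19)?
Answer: -563/72 ≈ -7.8194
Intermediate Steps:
Q(g, S) = -4 + S
o(l, n) = -l/3 - n/3 (o(l, n) = -(l + n)/3 = -l/3 - n/3)
B(M) = (1 + 2*M/3)/(19 + M) (B(M) = (M + (-M/3 - 1/3*(-3)))/(M + 19) = (M + (-M/3 + 1))/(19 + M) = (M + (1 - M/3))/(19 + M) = (1 + 2*M/3)/(19 + M))
z = -8 (z = -4 - 4 = -8)
z + B(j) = -8 + (3 + 2*5)/(3*(19 + 5)) = -8 + (1/3)*(3 + 10)/24 = -8 + (1/3)*(1/24)*13 = -8 + 13/72 = -563/72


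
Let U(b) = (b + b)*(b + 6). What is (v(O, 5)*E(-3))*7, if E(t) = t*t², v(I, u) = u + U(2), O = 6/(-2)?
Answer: -6993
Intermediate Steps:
O = -3 (O = 6*(-½) = -3)
U(b) = 2*b*(6 + b) (U(b) = (2*b)*(6 + b) = 2*b*(6 + b))
v(I, u) = 32 + u (v(I, u) = u + 2*2*(6 + 2) = u + 2*2*8 = u + 32 = 32 + u)
E(t) = t³
(v(O, 5)*E(-3))*7 = ((32 + 5)*(-3)³)*7 = (37*(-27))*7 = -999*7 = -6993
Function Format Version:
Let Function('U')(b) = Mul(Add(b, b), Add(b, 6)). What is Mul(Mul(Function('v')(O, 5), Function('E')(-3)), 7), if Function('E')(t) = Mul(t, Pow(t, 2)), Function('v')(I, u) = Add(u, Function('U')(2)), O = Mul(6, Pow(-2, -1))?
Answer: -6993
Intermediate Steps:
O = -3 (O = Mul(6, Rational(-1, 2)) = -3)
Function('U')(b) = Mul(2, b, Add(6, b)) (Function('U')(b) = Mul(Mul(2, b), Add(6, b)) = Mul(2, b, Add(6, b)))
Function('v')(I, u) = Add(32, u) (Function('v')(I, u) = Add(u, Mul(2, 2, Add(6, 2))) = Add(u, Mul(2, 2, 8)) = Add(u, 32) = Add(32, u))
Function('E')(t) = Pow(t, 3)
Mul(Mul(Function('v')(O, 5), Function('E')(-3)), 7) = Mul(Mul(Add(32, 5), Pow(-3, 3)), 7) = Mul(Mul(37, -27), 7) = Mul(-999, 7) = -6993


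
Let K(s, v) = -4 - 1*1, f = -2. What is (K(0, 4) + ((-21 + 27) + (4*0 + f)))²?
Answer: 1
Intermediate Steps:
K(s, v) = -5 (K(s, v) = -4 - 1 = -5)
(K(0, 4) + ((-21 + 27) + (4*0 + f)))² = (-5 + ((-21 + 27) + (4*0 - 2)))² = (-5 + (6 + (0 - 2)))² = (-5 + (6 - 2))² = (-5 + 4)² = (-1)² = 1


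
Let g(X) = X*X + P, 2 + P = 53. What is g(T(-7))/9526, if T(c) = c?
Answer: 50/4763 ≈ 0.010498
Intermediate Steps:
P = 51 (P = -2 + 53 = 51)
g(X) = 51 + X**2 (g(X) = X*X + 51 = X**2 + 51 = 51 + X**2)
g(T(-7))/9526 = (51 + (-7)**2)/9526 = (51 + 49)*(1/9526) = 100*(1/9526) = 50/4763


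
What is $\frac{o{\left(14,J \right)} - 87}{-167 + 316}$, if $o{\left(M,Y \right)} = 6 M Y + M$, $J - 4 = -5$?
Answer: $- \frac{157}{149} \approx -1.0537$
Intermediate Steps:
$J = -1$ ($J = 4 - 5 = -1$)
$o{\left(M,Y \right)} = M + 6 M Y$ ($o{\left(M,Y \right)} = 6 M Y + M = M + 6 M Y$)
$\frac{o{\left(14,J \right)} - 87}{-167 + 316} = \frac{14 \left(1 + 6 \left(-1\right)\right) - 87}{-167 + 316} = \frac{14 \left(1 - 6\right) - 87}{149} = \left(14 \left(-5\right) - 87\right) \frac{1}{149} = \left(-70 - 87\right) \frac{1}{149} = \left(-157\right) \frac{1}{149} = - \frac{157}{149}$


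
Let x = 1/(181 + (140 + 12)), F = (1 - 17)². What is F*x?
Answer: 256/333 ≈ 0.76877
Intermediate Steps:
F = 256 (F = (-16)² = 256)
x = 1/333 (x = 1/(181 + 152) = 1/333 ≈ 0.0030030)
F*x = 256*(1/333) = 256/333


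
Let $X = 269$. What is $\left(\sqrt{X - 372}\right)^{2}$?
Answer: $-103$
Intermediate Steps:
$\left(\sqrt{X - 372}\right)^{2} = \left(\sqrt{269 - 372}\right)^{2} = \left(\sqrt{-103}\right)^{2} = \left(i \sqrt{103}\right)^{2} = -103$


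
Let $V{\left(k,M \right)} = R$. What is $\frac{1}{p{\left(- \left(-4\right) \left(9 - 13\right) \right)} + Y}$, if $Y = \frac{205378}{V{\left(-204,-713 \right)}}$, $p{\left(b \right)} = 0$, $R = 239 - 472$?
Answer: $- \frac{233}{205378} \approx -0.0011345$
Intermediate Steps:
$R = -233$ ($R = 239 - 472 = -233$)
$V{\left(k,M \right)} = -233$
$Y = - \frac{205378}{233}$ ($Y = \frac{205378}{-233} = 205378 \left(- \frac{1}{233}\right) = - \frac{205378}{233} \approx -881.45$)
$\frac{1}{p{\left(- \left(-4\right) \left(9 - 13\right) \right)} + Y} = \frac{1}{0 - \frac{205378}{233}} = \frac{1}{- \frac{205378}{233}} = - \frac{233}{205378}$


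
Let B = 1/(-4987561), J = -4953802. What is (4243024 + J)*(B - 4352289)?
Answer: 15429076167512707140/4987561 ≈ 3.0935e+12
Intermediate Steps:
B = -1/4987561 ≈ -2.0050e-7
(4243024 + J)*(B - 4352289) = (4243024 - 4953802)*(-1/4987561 - 4352289) = -710778*(-21707306877130/4987561) = 15429076167512707140/4987561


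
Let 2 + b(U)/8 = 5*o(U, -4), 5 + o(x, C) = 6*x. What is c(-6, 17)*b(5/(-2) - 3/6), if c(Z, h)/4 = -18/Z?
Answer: -11232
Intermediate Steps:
c(Z, h) = -72/Z (c(Z, h) = 4*(-18/Z) = -72/Z)
o(x, C) = -5 + 6*x
b(U) = -216 + 240*U (b(U) = -16 + 8*(5*(-5 + 6*U)) = -16 + 8*(-25 + 30*U) = -16 + (-200 + 240*U) = -216 + 240*U)
c(-6, 17)*b(5/(-2) - 3/6) = (-72/(-6))*(-216 + 240*(5/(-2) - 3/6)) = (-72*(-⅙))*(-216 + 240*(5*(-½) - 3*⅙)) = 12*(-216 + 240*(-5/2 - ½)) = 12*(-216 + 240*(-3)) = 12*(-216 - 720) = 12*(-936) = -11232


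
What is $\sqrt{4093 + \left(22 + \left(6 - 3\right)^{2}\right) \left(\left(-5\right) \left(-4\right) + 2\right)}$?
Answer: $5 \sqrt{191} \approx 69.101$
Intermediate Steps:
$\sqrt{4093 + \left(22 + \left(6 - 3\right)^{2}\right) \left(\left(-5\right) \left(-4\right) + 2\right)} = \sqrt{4093 + \left(22 + 3^{2}\right) \left(20 + 2\right)} = \sqrt{4093 + \left(22 + 9\right) 22} = \sqrt{4093 + 31 \cdot 22} = \sqrt{4093 + 682} = \sqrt{4775} = 5 \sqrt{191}$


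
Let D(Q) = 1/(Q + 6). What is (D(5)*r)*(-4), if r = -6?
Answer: 24/11 ≈ 2.1818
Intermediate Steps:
D(Q) = 1/(6 + Q)
(D(5)*r)*(-4) = (-6/(6 + 5))*(-4) = (-6/11)*(-4) = ((1/11)*(-6))*(-4) = -6/11*(-4) = 24/11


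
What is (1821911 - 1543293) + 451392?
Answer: 730010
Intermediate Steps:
(1821911 - 1543293) + 451392 = 278618 + 451392 = 730010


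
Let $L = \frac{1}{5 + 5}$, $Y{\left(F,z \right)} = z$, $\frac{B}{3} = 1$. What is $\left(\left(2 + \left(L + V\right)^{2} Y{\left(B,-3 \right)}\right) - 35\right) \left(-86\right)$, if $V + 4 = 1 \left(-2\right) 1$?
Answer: $\frac{590949}{50} \approx 11819.0$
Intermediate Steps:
$B = 3$ ($B = 3 \cdot 1 = 3$)
$L = \frac{1}{10} \approx 0.1$
$V = -6$ ($V = -4 + 1 \left(-2\right) 1 = -4 - 2 = -6$)
$\left(\left(2 + \left(L + V\right)^{2} Y{\left(B,-3 \right)}\right) - 35\right) \left(-86\right) = \left(\left(2 + \left(\frac{1}{10} - 6\right)^{2} \left(-3\right)\right) - 35\right) \left(-86\right) = \left(\left(2 + \left(- \frac{59}{10}\right)^{2} \left(-3\right)\right) - 35\right) \left(-86\right) = \left(\left(2 + \frac{3481}{100} \left(-3\right)\right) - 35\right) \left(-86\right) = \left(\left(2 - \frac{10443}{100}\right) - 35\right) \left(-86\right) = \left(- \frac{10243}{100} - 35\right) \left(-86\right) = \left(- \frac{13743}{100}\right) \left(-86\right) = \frac{590949}{50}$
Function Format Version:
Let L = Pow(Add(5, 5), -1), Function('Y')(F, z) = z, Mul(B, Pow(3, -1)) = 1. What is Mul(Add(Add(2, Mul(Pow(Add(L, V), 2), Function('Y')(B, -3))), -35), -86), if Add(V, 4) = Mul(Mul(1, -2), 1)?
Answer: Rational(590949, 50) ≈ 11819.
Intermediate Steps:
B = 3 (B = Mul(3, 1) = 3)
L = Rational(1, 10) (L = Pow(10, -1) = Rational(1, 10) ≈ 0.10000)
V = -6 (V = Add(-4, Mul(Mul(1, -2), 1)) = Add(-4, Mul(-2, 1)) = Add(-4, -2) = -6)
Mul(Add(Add(2, Mul(Pow(Add(L, V), 2), Function('Y')(B, -3))), -35), -86) = Mul(Add(Add(2, Mul(Pow(Add(Rational(1, 10), -6), 2), -3)), -35), -86) = Mul(Add(Add(2, Mul(Pow(Rational(-59, 10), 2), -3)), -35), -86) = Mul(Add(Add(2, Mul(Rational(3481, 100), -3)), -35), -86) = Mul(Add(Add(2, Rational(-10443, 100)), -35), -86) = Mul(Add(Rational(-10243, 100), -35), -86) = Mul(Rational(-13743, 100), -86) = Rational(590949, 50)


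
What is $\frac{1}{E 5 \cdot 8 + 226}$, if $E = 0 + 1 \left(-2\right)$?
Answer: $\frac{1}{146} \approx 0.0068493$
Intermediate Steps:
$E = -2$ ($E = 0 - 2 = -2$)
$\frac{1}{E 5 \cdot 8 + 226} = \frac{1}{\left(-2\right) 5 \cdot 8 + 226} = \frac{1}{\left(-10\right) 8 + 226} = \frac{1}{-80 + 226} = \frac{1}{146}$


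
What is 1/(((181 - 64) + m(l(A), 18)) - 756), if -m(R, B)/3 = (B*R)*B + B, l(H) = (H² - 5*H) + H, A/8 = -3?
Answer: -1/653877 ≈ -1.5293e-6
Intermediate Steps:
A = -24 (A = 8*(-3) = -24)
l(H) = H² - 4*H
m(R, B) = -3*B - 3*R*B² (m(R, B) = -3*((B*R)*B + B) = -3*(R*B² + B) = -3*(B + R*B²) = -3*B - 3*R*B²)
1/(((181 - 64) + m(l(A), 18)) - 756) = 1/(((181 - 64) - 3*18*(1 + 18*(-24*(-4 - 24)))) - 756) = 1/((117 - 3*18*(1 + 18*(-24*(-28)))) - 756) = 1/((117 - 3*18*(1 + 18*672)) - 756) = 1/((117 - 3*18*(1 + 12096)) - 756) = 1/((117 - 3*18*12097) - 756) = 1/((117 - 653238) - 756) = 1/(-653121 - 756) = 1/(-653877) = -1/653877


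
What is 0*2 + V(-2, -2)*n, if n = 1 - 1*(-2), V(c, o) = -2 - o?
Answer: 0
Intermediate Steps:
n = 3 (n = 1 + 2 = 3)
0*2 + V(-2, -2)*n = 0*2 + (-2 - 1*(-2))*3 = 0 + (-2 + 2)*3 = 0 + 0*3 = 0 + 0 = 0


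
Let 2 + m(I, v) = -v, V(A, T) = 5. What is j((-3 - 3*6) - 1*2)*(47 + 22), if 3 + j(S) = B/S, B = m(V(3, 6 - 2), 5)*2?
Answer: -165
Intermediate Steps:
m(I, v) = -2 - v
B = -14 (B = (-2 - 1*5)*2 = (-2 - 5)*2 = -7*2 = -14)
j(S) = -3 - 14/S
j((-3 - 3*6) - 1*2)*(47 + 22) = (-3 - 14/((-3 - 3*6) - 1*2))*(47 + 22) = (-3 - 14/((-3 - 18) - 2))*69 = (-3 - 14/(-21 - 2))*69 = (-3 - 14/(-23))*69 = (-3 - 14*(-1/23))*69 = (-3 + 14/23)*69 = -55/23*69 = -165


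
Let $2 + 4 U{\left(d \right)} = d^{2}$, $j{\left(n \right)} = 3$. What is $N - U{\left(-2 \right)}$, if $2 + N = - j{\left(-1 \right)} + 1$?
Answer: $- \frac{9}{2} \approx -4.5$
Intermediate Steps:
$U{\left(d \right)} = - \frac{1}{2} + \frac{d^{2}}{4}$
$N = -4$ ($N = -2 + \left(\left(-1\right) 3 + 1\right) = -2 + \left(-3 + 1\right) = -2 - 2 = -4$)
$N - U{\left(-2 \right)} = -4 - \left(- \frac{1}{2} + \frac{\left(-2\right)^{2}}{4}\right) = -4 - \left(- \frac{1}{2} + \frac{1}{4} \cdot 4\right) = -4 - \left(- \frac{1}{2} + 1\right) = -4 - \frac{1}{2} = - \frac{9}{2}$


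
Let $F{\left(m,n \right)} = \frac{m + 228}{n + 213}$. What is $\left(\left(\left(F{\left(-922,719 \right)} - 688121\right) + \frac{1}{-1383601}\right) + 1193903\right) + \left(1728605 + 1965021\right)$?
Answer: $\frac{2707601700314915}{644758066} \approx 4.1994 \cdot 10^{6}$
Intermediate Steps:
$F{\left(m,n \right)} = \frac{228 + m}{213 + n}$
$\left(\left(\left(F{\left(-922,719 \right)} - 688121\right) + \frac{1}{-1383601}\right) + 1193903\right) + \left(1728605 + 1965021\right) = \left(\left(\left(\frac{228 - 922}{213 + 719} - 688121\right) + \frac{1}{-1383601}\right) + 1193903\right) + \left(1728605 + 1965021\right) = \left(\left(\left(\frac{1}{932} \left(-694\right) - 688121\right) - \frac{1}{1383601}\right) + 1193903\right) + 3693626 = \left(\left(\left(- \frac{347}{466} - 688121\right) - \frac{1}{1383601}\right) + 1193903\right) + 3693626 = \left(\left(- \frac{320664733}{466} - \frac{1}{1383601}\right) + 1193903\right) + 3693626 = \left(- \frac{443672045243999}{644758066} + 1193903\right) + 3693626 = \frac{326106544027599}{644758066} + 3693626 = \frac{2707601700314915}{644758066}$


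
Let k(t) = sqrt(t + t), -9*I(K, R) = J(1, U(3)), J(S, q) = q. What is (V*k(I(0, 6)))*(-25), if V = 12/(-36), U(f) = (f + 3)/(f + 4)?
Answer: 50*I*sqrt(21)/63 ≈ 3.637*I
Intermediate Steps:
U(f) = (3 + f)/(4 + f)
I(K, R) = -2/21 (I(K, R) = -(3 + 3)/(9*(4 + 3)) = -6/(9*7) = -6/63 = -1/9*6/7 = -2/21)
V = -1/3 (V = 12*(-1/36) = -1/3 ≈ -0.33333)
k(t) = sqrt(2)*sqrt(t) (k(t) = sqrt(2*t) = sqrt(2)*sqrt(t))
(V*k(I(0, 6)))*(-25) = -sqrt(2)*sqrt(-2/21)/3*(-25) = -sqrt(2)*I*sqrt(42)/21/3*(-25) = -2*I*sqrt(21)/63*(-25) = 50*I*sqrt(21)/63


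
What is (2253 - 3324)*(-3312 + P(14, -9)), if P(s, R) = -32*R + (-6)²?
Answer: 3200148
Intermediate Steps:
P(s, R) = 36 - 32*R (P(s, R) = -32*R + 36 = 36 - 32*R)
(2253 - 3324)*(-3312 + P(14, -9)) = (2253 - 3324)*(-3312 + (36 - 32*(-9))) = -1071*(-3312 + (36 + 288)) = -1071*(-3312 + 324) = -1071*(-2988) = 3200148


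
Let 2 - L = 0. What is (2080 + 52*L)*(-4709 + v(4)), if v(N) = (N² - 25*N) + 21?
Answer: -10422048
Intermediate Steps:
L = 2 (L = 2 - 1*0 = 2 + 0 = 2)
v(N) = 21 + N² - 25*N
(2080 + 52*L)*(-4709 + v(4)) = (2080 + 52*2)*(-4709 + (21 + 4² - 25*4)) = (2080 + 104)*(-4709 + (21 + 16 - 100)) = 2184*(-4709 - 63) = 2184*(-4772) = -10422048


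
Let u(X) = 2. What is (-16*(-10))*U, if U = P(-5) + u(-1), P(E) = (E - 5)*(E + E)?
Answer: 16320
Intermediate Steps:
P(E) = 2*E*(-5 + E) (P(E) = (-5 + E)*(2*E) = 2*E*(-5 + E))
U = 102 (U = 2*(-5)*(-5 - 5) + 2 = 2*(-5)*(-10) + 2 = 100 + 2 = 102)
(-16*(-10))*U = -16*(-10)*102 = 160*102 = 16320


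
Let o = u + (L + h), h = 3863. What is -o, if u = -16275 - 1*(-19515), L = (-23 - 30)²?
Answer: -9912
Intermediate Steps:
L = 2809 (L = (-53)² = 2809)
u = 3240 (u = -16275 + 19515 = 3240)
o = 9912 (o = 3240 + (2809 + 3863) = 3240 + 6672 = 9912)
-o = -1*9912 = -9912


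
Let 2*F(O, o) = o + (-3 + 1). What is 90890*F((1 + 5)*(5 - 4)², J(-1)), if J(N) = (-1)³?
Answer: -136335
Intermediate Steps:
J(N) = -1
F(O, o) = -1 + o/2 (F(O, o) = (o + (-3 + 1))/2 = (o - 2)/2 = (-2 + o)/2 = -1 + o/2)
90890*F((1 + 5)*(5 - 4)², J(-1)) = 90890*(-1 + (½)*(-1)) = 90890*(-1 - ½) = 90890*(-3/2) = -136335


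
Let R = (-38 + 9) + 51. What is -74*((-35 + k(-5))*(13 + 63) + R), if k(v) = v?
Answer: 223332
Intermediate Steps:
R = 22 (R = -29 + 51 = 22)
-74*((-35 + k(-5))*(13 + 63) + R) = -74*((-35 - 5)*(13 + 63) + 22) = -74*(-40*76 + 22) = -74*(-3040 + 22) = -74*(-3018) = 223332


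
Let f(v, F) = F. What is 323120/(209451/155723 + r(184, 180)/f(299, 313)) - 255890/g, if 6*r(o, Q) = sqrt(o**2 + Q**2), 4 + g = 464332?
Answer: 61639069230456856767120329/253915666548989931036 - 420433107120972384*sqrt(4141)/1093690953588799 ≈ 2.1802e+5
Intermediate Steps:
g = 464328 (g = -4 + 464332 = 464328)
r(o, Q) = sqrt(Q**2 + o**2)/6 (r(o, Q) = sqrt(o**2 + Q**2)/6 = sqrt(Q**2 + o**2)/6)
323120/(209451/155723 + r(184, 180)/f(299, 313)) - 255890/g = 323120/(209451/155723 + (sqrt(180**2 + 184**2)/6)/313) - 255890/464328 = 323120/(209451*(1/155723) + (sqrt(32400 + 33856)/6)*(1/313)) - 255890*1/464328 = 323120/(209451/155723 + (sqrt(66256)/6)*(1/313)) - 127945/232164 = 323120/(209451/155723 + ((4*sqrt(4141))/6)*(1/313)) - 127945/232164 = 323120/(209451/155723 + (2*sqrt(4141)/3)*(1/313)) - 127945/232164 = 323120/(209451/155723 + 2*sqrt(4141)/939) - 127945/232164 = -127945/232164 + 323120/(209451/155723 + 2*sqrt(4141)/939)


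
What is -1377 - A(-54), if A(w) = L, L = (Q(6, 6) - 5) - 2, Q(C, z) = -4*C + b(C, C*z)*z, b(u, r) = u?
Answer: -1382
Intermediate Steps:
Q(C, z) = -4*C + C*z
L = 5 (L = (6*(-4 + 6) - 5) - 2 = (6*2 - 5) - 2 = (12 - 5) - 2 = 7 - 2 = 5)
A(w) = 5
-1377 - A(-54) = -1377 - 1*5 = -1377 - 5 = -1382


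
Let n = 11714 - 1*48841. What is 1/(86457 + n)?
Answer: 1/49330 ≈ 2.0272e-5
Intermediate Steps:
n = -37127 (n = 11714 - 48841 = -37127)
1/(86457 + n) = 1/(86457 - 37127) = 1/49330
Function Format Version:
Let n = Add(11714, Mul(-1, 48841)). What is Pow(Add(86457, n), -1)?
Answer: Rational(1, 49330) ≈ 2.0272e-5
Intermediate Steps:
n = -37127 (n = Add(11714, -48841) = -37127)
Pow(Add(86457, n), -1) = Pow(Add(86457, -37127), -1) = Pow(49330, -1) = Rational(1, 49330)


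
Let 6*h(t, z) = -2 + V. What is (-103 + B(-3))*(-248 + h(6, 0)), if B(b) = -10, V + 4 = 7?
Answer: 168031/6 ≈ 28005.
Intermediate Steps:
V = 3 (V = -4 + 7 = 3)
h(t, z) = 1/6 (h(t, z) = (-2 + 3)/6 = (1/6)*1 = 1/6)
(-103 + B(-3))*(-248 + h(6, 0)) = (-103 - 10)*(-248 + 1/6) = -113*(-1487/6) = 168031/6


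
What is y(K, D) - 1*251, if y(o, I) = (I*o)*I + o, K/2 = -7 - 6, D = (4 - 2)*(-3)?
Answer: -1213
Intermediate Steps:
D = -6 (D = 2*(-3) = -6)
K = -26 (K = 2*(-7 - 6) = 2*(-13) = -26)
y(o, I) = o + o*I² (y(o, I) = o*I² + o = o + o*I²)
y(K, D) - 1*251 = -26*(1 + (-6)²) - 1*251 = -26*(1 + 36) - 251 = -26*37 - 251 = -962 - 251 = -1213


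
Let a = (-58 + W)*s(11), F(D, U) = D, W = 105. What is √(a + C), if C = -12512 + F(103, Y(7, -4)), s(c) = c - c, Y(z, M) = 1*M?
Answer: I*√12409 ≈ 111.4*I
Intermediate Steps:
Y(z, M) = M
s(c) = 0
a = 0 (a = (-58 + 105)*0 = 47*0 = 0)
C = -12409 (C = -12512 + 103 = -12409)
√(a + C) = √(0 - 12409) = √(-12409) = I*√12409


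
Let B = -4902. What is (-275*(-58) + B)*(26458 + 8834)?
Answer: 389906016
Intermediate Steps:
(-275*(-58) + B)*(26458 + 8834) = (-275*(-58) - 4902)*(26458 + 8834) = (15950 - 4902)*35292 = 11048*35292 = 389906016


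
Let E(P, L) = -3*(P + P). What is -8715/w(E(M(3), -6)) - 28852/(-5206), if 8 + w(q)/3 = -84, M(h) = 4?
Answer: 8888907/239476 ≈ 37.118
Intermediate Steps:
E(P, L) = -6*P
w(q) = -276 (w(q) = -24 + 3*(-84) = -24 - 252 = -276)
-8715/w(E(M(3), -6)) - 28852/(-5206) = -8715/(-276) - 28852/(-5206) = -8715*(-1/276) - 28852*(-1/5206) = 2905/92 + 14426/2603 = 8888907/239476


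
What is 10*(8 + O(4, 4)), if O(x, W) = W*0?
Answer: 80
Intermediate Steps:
O(x, W) = 0
10*(8 + O(4, 4)) = 10*(8 + 0) = 10*8 = 80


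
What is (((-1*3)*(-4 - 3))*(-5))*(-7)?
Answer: 735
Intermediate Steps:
(((-1*3)*(-4 - 3))*(-5))*(-7) = (-3*(-7)*(-5))*(-7) = (21*(-5))*(-7) = -105*(-7) = 735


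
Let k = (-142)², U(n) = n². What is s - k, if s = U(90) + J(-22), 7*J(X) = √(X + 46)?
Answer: -12064 + 2*√6/7 ≈ -12063.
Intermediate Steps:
J(X) = √(46 + X)/7 (J(X) = √(X + 46)/7 = √(46 + X)/7)
k = 20164
s = 8100 + 2*√6/7 (s = 90² + √(46 - 22)/7 = 8100 + √24/7 = 8100 + (2*√6)/7 = 8100 + 2*√6/7 ≈ 8100.7)
s - k = (8100 + 2*√6/7) - 1*20164 = (8100 + 2*√6/7) - 20164 = -12064 + 2*√6/7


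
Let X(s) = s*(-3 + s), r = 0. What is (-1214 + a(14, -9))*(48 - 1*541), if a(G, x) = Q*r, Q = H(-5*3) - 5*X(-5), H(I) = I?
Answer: 598502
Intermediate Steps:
Q = -215 (Q = -5*3 - (-25)*(-3 - 5) = -15 - (-25)*(-8) = -15 - 5*40 = -15 - 200 = -215)
a(G, x) = 0 (a(G, x) = -215*0 = 0)
(-1214 + a(14, -9))*(48 - 1*541) = (-1214 + 0)*(48 - 1*541) = -1214*(48 - 541) = -1214*(-493) = 598502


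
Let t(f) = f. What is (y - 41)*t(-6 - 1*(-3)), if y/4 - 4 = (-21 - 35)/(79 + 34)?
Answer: 9147/113 ≈ 80.947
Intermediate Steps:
y = 1584/113 (y = 16 + 4*((-21 - 35)/(79 + 34)) = 16 + 4*(-56/113) = 16 - 224/113 = 1584/113 ≈ 14.018)
(y - 41)*t(-6 - 1*(-3)) = (1584/113 - 41)*(-6 - 1*(-3)) = -3049*(-6 + 3)/113 = -3049/113*(-3) = 9147/113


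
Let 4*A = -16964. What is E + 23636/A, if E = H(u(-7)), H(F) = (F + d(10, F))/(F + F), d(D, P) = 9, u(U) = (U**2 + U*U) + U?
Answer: -1938826/385931 ≈ -5.0238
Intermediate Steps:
u(U) = U + 2*U**2 (u(U) = (U**2 + U**2) + U = 2*U**2 + U = U + 2*U**2)
A = -4241 (A = (1/4)*(-16964) = -4241)
H(F) = (9 + F)/(2*F) (H(F) = (F + 9)/(F + F) = (9 + F)/((2*F)) = (9 + F)*(1/(2*F)) = (9 + F)/(2*F))
E = 50/91 (E = (9 - 7*(1 + 2*(-7)))/(2*((-7*(1 + 2*(-7))))) = (9 - 7*(1 - 14))/(2*((-7*(1 - 14)))) = (9 - 7*(-13))/(2*((-7*(-13)))) = (1/2)*(9 + 91)/91 = (1/2)*(1/91)*100 = 50/91 ≈ 0.54945)
E + 23636/A = 50/91 + 23636/(-4241) = 50/91 + 23636*(-1/4241) = 50/91 - 23636/4241 = -1938826/385931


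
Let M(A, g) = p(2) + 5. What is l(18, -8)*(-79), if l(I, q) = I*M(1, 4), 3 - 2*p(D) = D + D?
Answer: -6399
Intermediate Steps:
p(D) = 3/2 - D (p(D) = 3/2 - (D + D)/2 = 3/2 - D)
M(A, g) = 9/2 (M(A, g) = (3/2 - 1*2) + 5 = (3/2 - 2) + 5 = -1/2 + 5 = 9/2)
l(I, q) = 9*I/2 (l(I, q) = I*(9/2) = 9*I/2)
l(18, -8)*(-79) = ((9/2)*18)*(-79) = 81*(-79) = -6399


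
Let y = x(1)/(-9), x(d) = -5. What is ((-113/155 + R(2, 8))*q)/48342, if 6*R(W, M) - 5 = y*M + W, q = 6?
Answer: 1409/9633870 ≈ 0.00014625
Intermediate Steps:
y = 5/9 (y = -5/(-9) = -5*(-⅑) = 5/9 ≈ 0.55556)
R(W, M) = ⅚ + W/6 + 5*M/54 (R(W, M) = ⅚ + (5*M/9 + W)/6 = ⅚ + (W + 5*M/9)/6 = ⅚ + (W/6 + 5*M/54) = ⅚ + W/6 + 5*M/54)
((-113/155 + R(2, 8))*q)/48342 = ((-113/155 + (⅚ + (⅙)*2 + (5/54)*8))*6)/48342 = ((-113*1/155 + (⅚ + ⅓ + 20/27))*6)*(1/48342) = ((-113/155 + 103/54)*6)*(1/48342) = ((9863/8370)*6)*(1/48342) = (9863/1395)*(1/48342) = 1409/9633870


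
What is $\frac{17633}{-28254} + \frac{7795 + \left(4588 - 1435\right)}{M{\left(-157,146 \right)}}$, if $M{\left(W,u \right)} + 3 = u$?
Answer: $\frac{306803273}{4040322} \approx 75.935$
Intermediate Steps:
$M{\left(W,u \right)} = -3 + u$
$\frac{17633}{-28254} + \frac{7795 + \left(4588 - 1435\right)}{M{\left(-157,146 \right)}} = \frac{17633}{-28254} + \frac{7795 + \left(4588 - 1435\right)}{-3 + 146} = 17633 \left(- \frac{1}{28254}\right) + \frac{7795 + \left(4588 - 1435\right)}{143} = - \frac{17633}{28254} + \left(7795 + 3153\right) \frac{1}{143} = - \frac{17633}{28254} + 10948 \cdot \frac{1}{143} = - \frac{17633}{28254} + \frac{10948}{143} = \frac{306803273}{4040322}$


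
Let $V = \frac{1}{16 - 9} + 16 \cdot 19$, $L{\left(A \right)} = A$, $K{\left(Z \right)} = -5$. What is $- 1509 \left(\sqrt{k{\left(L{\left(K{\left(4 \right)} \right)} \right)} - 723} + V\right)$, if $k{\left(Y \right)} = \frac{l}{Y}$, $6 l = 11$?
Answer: $- \frac{3212661}{7} - \frac{503 i \sqrt{651030}}{10} \approx -4.5895 \cdot 10^{5} - 40585.0 i$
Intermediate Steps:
$l = \frac{11}{6}$ ($l = \frac{1}{6} \cdot 11 = \frac{11}{6} \approx 1.8333$)
$k{\left(Y \right)} = \frac{11}{6 Y}$
$V = \frac{2129}{7}$ ($V = \frac{1}{7} + 304 = \frac{2129}{7} \approx 304.14$)
$- 1509 \left(\sqrt{k{\left(L{\left(K{\left(4 \right)} \right)} \right)} - 723} + V\right) = - 1509 \left(\sqrt{\frac{11}{6 \left(-5\right)} - 723} + \frac{2129}{7}\right) = - 1509 \left(\sqrt{\frac{11}{6} \left(- \frac{1}{5}\right) - 723} + \frac{2129}{7}\right) = - 1509 \left(\sqrt{- \frac{11}{30} - 723} + \frac{2129}{7}\right) = - 1509 \left(\sqrt{- \frac{21701}{30}} + \frac{2129}{7}\right) = - 1509 \left(\frac{i \sqrt{651030}}{30} + \frac{2129}{7}\right) = - 1509 \left(\frac{2129}{7} + \frac{i \sqrt{651030}}{30}\right) = - \frac{3212661}{7} - \frac{503 i \sqrt{651030}}{10}$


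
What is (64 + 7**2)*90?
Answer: 10170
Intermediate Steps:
(64 + 7**2)*90 = (64 + 49)*90 = 113*90 = 10170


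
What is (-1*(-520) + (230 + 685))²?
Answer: 2059225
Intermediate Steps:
(-1*(-520) + (230 + 685))² = (520 + 915)² = 1435² = 2059225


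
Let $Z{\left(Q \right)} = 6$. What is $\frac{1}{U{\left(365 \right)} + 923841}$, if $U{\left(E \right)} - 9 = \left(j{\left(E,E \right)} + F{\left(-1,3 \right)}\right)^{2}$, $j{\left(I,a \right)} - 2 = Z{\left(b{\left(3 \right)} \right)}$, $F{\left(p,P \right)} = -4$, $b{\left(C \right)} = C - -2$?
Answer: $\frac{1}{923866} \approx 1.0824 \cdot 10^{-6}$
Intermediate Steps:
$b{\left(C \right)} = 2 + C$ ($b{\left(C \right)} = C + 2 = 2 + C$)
$j{\left(I,a \right)} = 8$ ($j{\left(I,a \right)} = 2 + 6 = 8$)
$U{\left(E \right)} = 25$ ($U{\left(E \right)} = 9 + \left(8 - 4\right)^{2} = 9 + 4^{2} = 9 + 16 = 25$)
$\frac{1}{U{\left(365 \right)} + 923841} = \frac{1}{25 + 923841} = \frac{1}{923866}$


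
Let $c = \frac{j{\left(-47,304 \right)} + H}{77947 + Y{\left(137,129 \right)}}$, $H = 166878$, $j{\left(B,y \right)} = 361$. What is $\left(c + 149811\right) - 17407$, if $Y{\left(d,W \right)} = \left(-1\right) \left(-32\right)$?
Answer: $\frac{10324898755}{77979} \approx 1.3241 \cdot 10^{5}$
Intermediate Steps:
$Y{\left(d,W \right)} = 32$
$c = \frac{167239}{77979}$ ($c = \frac{361 + 166878}{77947 + 32} = \frac{167239}{77979} \approx 2.1447$)
$\left(c + 149811\right) - 17407 = \left(\frac{167239}{77979} + 149811\right) - 17407 = \frac{11682279208}{77979} - 17407 = \frac{10324898755}{77979}$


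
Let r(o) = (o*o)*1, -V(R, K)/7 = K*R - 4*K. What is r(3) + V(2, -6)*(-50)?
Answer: 4209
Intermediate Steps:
V(R, K) = 28*K - 7*K*R (V(R, K) = -7*(K*R - 4*K) = -7*(-4*K + K*R) = 28*K - 7*K*R)
r(o) = o² (r(o) = o²*1 = o²)
r(3) + V(2, -6)*(-50) = 3² + (7*(-6)*(4 - 1*2))*(-50) = 9 + (7*(-6)*(4 - 2))*(-50) = 9 + (7*(-6)*2)*(-50) = 9 - 84*(-50) = 9 + 4200 = 4209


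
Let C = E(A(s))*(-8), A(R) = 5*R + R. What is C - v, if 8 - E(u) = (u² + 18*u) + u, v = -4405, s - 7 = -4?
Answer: 9669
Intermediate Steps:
s = 3 (s = 7 - 4 = 3)
A(R) = 6*R
E(u) = 8 - u² - 19*u (E(u) = 8 - ((u² + 18*u) + u) = 8 - (u² + 19*u) = 8 + (-u² - 19*u) = 8 - u² - 19*u)
C = 5264 (C = (8 - (6*3)² - 114*3)*(-8) = (8 - 1*18² - 19*18)*(-8) = (8 - 1*324 - 342)*(-8) = (8 - 324 - 342)*(-8) = -658*(-8) = 5264)
C - v = 5264 - 1*(-4405) = 5264 + 4405 = 9669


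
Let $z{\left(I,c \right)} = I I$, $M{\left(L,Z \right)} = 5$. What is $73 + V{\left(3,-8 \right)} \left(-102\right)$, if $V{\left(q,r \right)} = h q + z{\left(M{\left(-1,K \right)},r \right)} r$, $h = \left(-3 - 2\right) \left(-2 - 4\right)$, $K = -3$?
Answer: $11293$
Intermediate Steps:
$h = 30$ ($h = \left(-5\right) \left(-6\right) = 30$)
$z{\left(I,c \right)} = I^{2}$
$V{\left(q,r \right)} = 25 r + 30 q$ ($V{\left(q,r \right)} = 30 q + 5^{2} r = 30 q + 25 r = 25 r + 30 q$)
$73 + V{\left(3,-8 \right)} \left(-102\right) = 73 + \left(25 \left(-8\right) + 30 \cdot 3\right) \left(-102\right) = 73 + \left(-200 + 90\right) \left(-102\right) = 73 - -11220 = 73 + 11220 = 11293$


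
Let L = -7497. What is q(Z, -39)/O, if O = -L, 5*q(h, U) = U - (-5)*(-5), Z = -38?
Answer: -64/37485 ≈ -0.0017073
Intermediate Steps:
q(h, U) = -5 + U/5 (q(h, U) = (U - (-5)*(-5))/5 = (U - 1*25)/5 = (U - 25)/5 = (-25 + U)/5 = -5 + U/5)
O = 7497 (O = -1*(-7497) = 7497)
q(Z, -39)/O = (-5 + (⅕)*(-39))/7497 = (-5 - 39/5)*(1/7497) = -64/5*1/7497 = -64/37485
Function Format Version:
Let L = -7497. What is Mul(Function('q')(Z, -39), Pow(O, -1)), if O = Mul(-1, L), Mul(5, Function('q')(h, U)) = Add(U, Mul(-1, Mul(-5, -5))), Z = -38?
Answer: Rational(-64, 37485) ≈ -0.0017073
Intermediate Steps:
Function('q')(h, U) = Add(-5, Mul(Rational(1, 5), U)) (Function('q')(h, U) = Mul(Rational(1, 5), Add(U, Mul(-1, Mul(-5, -5)))) = Mul(Rational(1, 5), Add(U, Mul(-1, 25))) = Mul(Rational(1, 5), Add(U, -25)) = Mul(Rational(1, 5), Add(-25, U)) = Add(-5, Mul(Rational(1, 5), U)))
O = 7497 (O = Mul(-1, -7497) = 7497)
Mul(Function('q')(Z, -39), Pow(O, -1)) = Mul(Add(-5, Mul(Rational(1, 5), -39)), Pow(7497, -1)) = Mul(Add(-5, Rational(-39, 5)), Rational(1, 7497)) = Mul(Rational(-64, 5), Rational(1, 7497)) = Rational(-64, 37485)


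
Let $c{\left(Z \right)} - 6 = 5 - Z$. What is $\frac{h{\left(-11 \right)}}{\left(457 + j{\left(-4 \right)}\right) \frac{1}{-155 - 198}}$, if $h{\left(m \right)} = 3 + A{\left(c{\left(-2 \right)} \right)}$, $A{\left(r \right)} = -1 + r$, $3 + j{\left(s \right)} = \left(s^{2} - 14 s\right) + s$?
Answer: $- \frac{1765}{174} \approx -10.144$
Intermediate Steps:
$j{\left(s \right)} = -3 + s^{2} - 13 s$ ($j{\left(s \right)} = -3 + \left(\left(s^{2} - 14 s\right) + s\right) = -3 + \left(s^{2} - 13 s\right) = -3 + s^{2} - 13 s$)
$c{\left(Z \right)} = 11 - Z$ ($c{\left(Z \right)} = 6 - \left(-5 + Z\right) = 11 - Z$)
$h{\left(m \right)} = 15$ ($h{\left(m \right)} = 3 + \left(-1 + \left(11 - -2\right)\right) = 3 + \left(-1 + \left(11 + 2\right)\right) = 3 + \left(-1 + 13\right) = 3 + 12 = 15$)
$\frac{h{\left(-11 \right)}}{\left(457 + j{\left(-4 \right)}\right) \frac{1}{-155 - 198}} = \frac{15}{\left(457 - \left(-49 - 16\right)\right) \frac{1}{-155 - 198}} = \frac{15}{\left(457 + \left(-3 + 16 + 52\right)\right) \frac{1}{-353}} = \frac{15}{\left(457 + 65\right) \left(- \frac{1}{353}\right)} = \frac{15}{522 \left(- \frac{1}{353}\right)} = \frac{15}{- \frac{522}{353}} = 15 \left(- \frac{353}{522}\right) = - \frac{1765}{174}$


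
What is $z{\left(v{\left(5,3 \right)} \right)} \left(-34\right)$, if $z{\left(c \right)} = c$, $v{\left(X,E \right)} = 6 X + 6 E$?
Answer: $-1632$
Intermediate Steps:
$v{\left(X,E \right)} = 6 E + 6 X$
$z{\left(v{\left(5,3 \right)} \right)} \left(-34\right) = \left(6 \cdot 3 + 6 \cdot 5\right) \left(-34\right) = \left(18 + 30\right) \left(-34\right) = 48 \left(-34\right) = -1632$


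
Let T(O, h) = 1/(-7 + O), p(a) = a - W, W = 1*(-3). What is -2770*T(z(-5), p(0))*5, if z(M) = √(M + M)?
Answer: 96950/59 + 13850*I*√10/59 ≈ 1643.2 + 742.33*I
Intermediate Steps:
W = -3
z(M) = √2*√M (z(M) = √(2*M) = √2*√M)
p(a) = 3 + a (p(a) = a - 1*(-3) = a + 3 = 3 + a)
-2770*T(z(-5), p(0))*5 = -2770*5/(-7 + √2*√(-5)) = -2770*5/(-7 + √2*(I*√5)) = -2770*5/(-7 + I*√10) = -13850/(-7 + I*√10)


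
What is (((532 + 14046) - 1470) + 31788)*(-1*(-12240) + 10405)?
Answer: 1016669920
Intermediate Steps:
(((532 + 14046) - 1470) + 31788)*(-1*(-12240) + 10405) = ((14578 - 1470) + 31788)*(12240 + 10405) = (13108 + 31788)*22645 = 44896*22645 = 1016669920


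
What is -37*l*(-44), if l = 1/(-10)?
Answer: -814/5 ≈ -162.80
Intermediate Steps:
l = -⅒ ≈ -0.10000
-37*l*(-44) = -37*(-⅒)*(-44) = (37/10)*(-44) = -814/5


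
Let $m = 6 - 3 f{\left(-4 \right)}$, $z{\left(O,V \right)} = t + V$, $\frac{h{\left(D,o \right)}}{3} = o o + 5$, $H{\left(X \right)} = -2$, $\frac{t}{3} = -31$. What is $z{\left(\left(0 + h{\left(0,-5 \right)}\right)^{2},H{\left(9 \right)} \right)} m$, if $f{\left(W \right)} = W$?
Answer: $-1710$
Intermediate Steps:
$t = -93$ ($t = 3 \left(-31\right) = -93$)
$h{\left(D,o \right)} = 15 + 3 o^{2}$ ($h{\left(D,o \right)} = 3 \left(o o + 5\right) = 3 \left(o^{2} + 5\right) = 3 \left(5 + o^{2}\right) = 15 + 3 o^{2}$)
$z{\left(O,V \right)} = -93 + V$
$m = 18$ ($m = 6 - -12 = 6 + 12 = 18$)
$z{\left(\left(0 + h{\left(0,-5 \right)}\right)^{2},H{\left(9 \right)} \right)} m = \left(-93 - 2\right) 18 = \left(-95\right) 18 = -1710$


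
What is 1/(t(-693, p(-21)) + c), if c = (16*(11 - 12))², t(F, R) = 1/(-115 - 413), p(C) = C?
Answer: 528/135167 ≈ 0.0039063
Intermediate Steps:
t(F, R) = -1/528 (t(F, R) = 1/(-528) = -1/528)
c = 256 (c = (16*(-1))² = (-16)² = 256)
1/(t(-693, p(-21)) + c) = 1/(-1/528 + 256) = 1/(135167/528) = 528/135167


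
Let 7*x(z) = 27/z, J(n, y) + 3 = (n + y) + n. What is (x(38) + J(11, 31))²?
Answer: 177608929/70756 ≈ 2510.2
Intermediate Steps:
J(n, y) = -3 + y + 2*n (J(n, y) = -3 + ((n + y) + n) = -3 + (y + 2*n) = -3 + y + 2*n)
x(z) = 27/(7*z) (x(z) = (27/z)/7 = 27/(7*z))
(x(38) + J(11, 31))² = ((27/7)/38 + (-3 + 31 + 2*11))² = ((27/7)*(1/38) + (-3 + 31 + 22))² = (27/266 + 50)² = (13327/266)² = 177608929/70756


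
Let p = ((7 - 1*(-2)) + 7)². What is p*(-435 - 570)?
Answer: -257280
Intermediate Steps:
p = 256 (p = ((7 + 2) + 7)² = (9 + 7)² = 16² = 256)
p*(-435 - 570) = 256*(-435 - 570) = 256*(-1005) = -257280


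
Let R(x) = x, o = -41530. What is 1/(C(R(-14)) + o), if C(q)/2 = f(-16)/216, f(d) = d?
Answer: -27/1121314 ≈ -2.4079e-5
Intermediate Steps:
C(q) = -4/27 (C(q) = 2*(-16/216) = 2*(-16*1/216) = 2*(-2/27) = -4/27)
1/(C(R(-14)) + o) = 1/(-4/27 - 41530) = 1/(-1121314/27) = -27/1121314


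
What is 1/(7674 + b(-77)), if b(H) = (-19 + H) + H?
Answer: 1/7501 ≈ 0.00013332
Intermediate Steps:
b(H) = -19 + 2*H
1/(7674 + b(-77)) = 1/(7674 + (-19 + 2*(-77))) = 1/(7674 + (-19 - 154)) = 1/(7674 - 173) = 1/7501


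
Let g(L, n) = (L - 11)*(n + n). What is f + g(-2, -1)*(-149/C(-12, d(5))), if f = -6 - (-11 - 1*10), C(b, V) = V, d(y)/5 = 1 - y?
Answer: 2087/10 ≈ 208.70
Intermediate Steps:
d(y) = 5 - 5*y (d(y) = 5*(1 - y) = 5 - 5*y)
f = 15 (f = -6 - (-11 - 10) = -6 - 1*(-21) = -6 + 21 = 15)
g(L, n) = 2*n*(-11 + L) (g(L, n) = (-11 + L)*(2*n) = 2*n*(-11 + L))
f + g(-2, -1)*(-149/C(-12, d(5))) = 15 + (2*(-1)*(-11 - 2))*(-149/(5 - 5*5)) = 15 + (2*(-1)*(-13))*(-149/(5 - 25)) = 15 + 26*(-149/(-20)) = 15 + 26*(-149*(-1/20)) = 15 + 26*(149/20) = 15 + 1937/10 = 2087/10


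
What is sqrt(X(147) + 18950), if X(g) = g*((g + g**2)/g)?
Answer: sqrt(40706) ≈ 201.76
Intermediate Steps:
X(g) = g + g**2 (X(g) = g*((g + g**2)/g) = g + g**2)
sqrt(X(147) + 18950) = sqrt(147*(1 + 147) + 18950) = sqrt(147*148 + 18950) = sqrt(21756 + 18950) = sqrt(40706)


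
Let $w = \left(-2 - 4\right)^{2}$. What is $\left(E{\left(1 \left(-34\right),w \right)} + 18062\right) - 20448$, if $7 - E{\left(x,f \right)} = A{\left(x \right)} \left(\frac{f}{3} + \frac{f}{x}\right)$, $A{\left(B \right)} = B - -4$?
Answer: $- \frac{34863}{17} \approx -2050.8$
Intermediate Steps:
$A{\left(B \right)} = 4 + B$ ($A{\left(B \right)} = B + 4 = 4 + B$)
$w = 36$ ($w = \left(-6\right)^{2} = 36$)
$E{\left(x,f \right)} = 7 - \left(4 + x\right) \left(\frac{f}{3} + \frac{f}{x}\right)$
$\left(E{\left(1 \left(-34\right),w \right)} + 18062\right) - 20448 = \left(\frac{\left(-1\right) 36 \left(4 + 1 \left(-34\right)\right) + \frac{1 \left(-34\right) \left(21 - 36 \left(4 + 1 \left(-34\right)\right)\right)}{3}}{1 \left(-34\right)} + 18062\right) - 20448 = \left(\frac{\left(-1\right) 36 \left(4 - 34\right) + \frac{1}{3} \left(-34\right) \left(21 - 36 \left(4 - 34\right)\right)}{-34} + 18062\right) - 20448 = \left(- \frac{\left(-1\right) 36 \left(-30\right) + \frac{1}{3} \left(-34\right) \left(21 - 36 \left(-30\right)\right)}{34} + 18062\right) - 20448 = \left(- \frac{1080 + \frac{1}{3} \left(-34\right) \left(21 + 1080\right)}{34} + 18062\right) - 20448 = \left(- \frac{1080 + \frac{1}{3} \left(-34\right) 1101}{34} + 18062\right) - 20448 = \left(- \frac{1080 - 12478}{34} + 18062\right) - 20448 = \left(\left(- \frac{1}{34}\right) \left(-11398\right) + 18062\right) - 20448 = \left(\frac{5699}{17} + 18062\right) - 20448 = \frac{312753}{17} - 20448 = - \frac{34863}{17}$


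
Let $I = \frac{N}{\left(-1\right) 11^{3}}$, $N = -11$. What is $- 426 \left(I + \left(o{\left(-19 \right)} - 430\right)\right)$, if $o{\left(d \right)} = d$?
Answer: $\frac{23143728}{121} \approx 1.9127 \cdot 10^{5}$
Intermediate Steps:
$I = \frac{1}{121}$ ($I = - \frac{11}{\left(-1\right) 11^{3}} = - \frac{11}{\left(-1\right) 1331} = - \frac{11}{-1331} = \left(-11\right) \left(- \frac{1}{1331}\right) = \frac{1}{121} \approx 0.0082645$)
$- 426 \left(I + \left(o{\left(-19 \right)} - 430\right)\right) = - 426 \left(\frac{1}{121} - 449\right) = \left(-426\right) \left(- \frac{54328}{121}\right) = \frac{23143728}{121}$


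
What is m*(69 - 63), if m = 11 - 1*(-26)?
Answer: 222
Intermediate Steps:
m = 37 (m = 11 + 26 = 37)
m*(69 - 63) = 37*(69 - 63) = 37*6 = 222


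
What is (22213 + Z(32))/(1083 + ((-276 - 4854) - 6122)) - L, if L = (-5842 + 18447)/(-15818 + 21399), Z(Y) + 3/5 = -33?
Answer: -1259817382/283765945 ≈ -4.4396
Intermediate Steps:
Z(Y) = -168/5 (Z(Y) = -⅗ - 33 = -168/5)
L = 12605/5581 ≈ 2.2586
(22213 + Z(32))/(1083 + ((-276 - 4854) - 6122)) - L = (22213 - 168/5)/(1083 + ((-276 - 4854) - 6122)) - 1*12605/5581 = 110897/(5*(1083 + (-5130 - 6122))) - 12605/5581 = 110897/(5*(1083 - 11252)) - 12605/5581 = (110897/5)/(-10169) - 12605/5581 = (110897/5)*(-1/10169) - 12605/5581 = -110897/50845 - 12605/5581 = -1259817382/283765945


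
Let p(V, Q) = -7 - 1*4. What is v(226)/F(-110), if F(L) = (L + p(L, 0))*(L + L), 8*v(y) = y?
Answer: 113/106480 ≈ 0.0010612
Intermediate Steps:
p(V, Q) = -11 (p(V, Q) = -7 - 4 = -11)
v(y) = y/8
F(L) = 2*L*(-11 + L) (F(L) = (L - 11)*(L + L) = (-11 + L)*(2*L) = 2*L*(-11 + L))
v(226)/F(-110) = ((⅛)*226)/((2*(-110)*(-11 - 110))) = 113/(4*((2*(-110)*(-121)))) = (113/4)/26620 = (113/4)*(1/26620) = 113/106480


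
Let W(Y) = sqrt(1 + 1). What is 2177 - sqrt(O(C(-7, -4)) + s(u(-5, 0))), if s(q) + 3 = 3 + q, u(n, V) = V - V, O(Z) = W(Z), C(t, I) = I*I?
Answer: 2177 - 2**(1/4) ≈ 2175.8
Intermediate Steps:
C(t, I) = I**2
W(Y) = sqrt(2)
O(Z) = sqrt(2)
u(n, V) = 0
s(q) = q (s(q) = -3 + (3 + q) = q)
2177 - sqrt(O(C(-7, -4)) + s(u(-5, 0))) = 2177 - sqrt(sqrt(2) + 0) = 2177 - sqrt(sqrt(2)) = 2177 - 2**(1/4)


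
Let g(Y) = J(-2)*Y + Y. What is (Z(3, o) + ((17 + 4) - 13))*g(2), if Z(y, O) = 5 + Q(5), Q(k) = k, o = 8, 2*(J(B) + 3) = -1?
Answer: -90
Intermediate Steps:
J(B) = -7/2 (J(B) = -3 + (½)*(-1) = -3 - ½ = -7/2)
g(Y) = -5*Y/2 (g(Y) = -7*Y/2 + Y = -5*Y/2)
Z(y, O) = 10 (Z(y, O) = 5 + 5 = 10)
(Z(3, o) + ((17 + 4) - 13))*g(2) = (10 + ((17 + 4) - 13))*(-5/2*2) = (10 + (21 - 13))*(-5) = (10 + 8)*(-5) = 18*(-5) = -90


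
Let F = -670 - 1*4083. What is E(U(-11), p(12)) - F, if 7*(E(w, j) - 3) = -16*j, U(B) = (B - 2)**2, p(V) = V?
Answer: 33100/7 ≈ 4728.6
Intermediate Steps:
F = -4753 (F = -670 - 4083 = -4753)
U(B) = (-2 + B)**2
E(w, j) = 3 - 16*j/7 (E(w, j) = 3 + (-16*j)/7 = 3 - 16*j/7)
E(U(-11), p(12)) - F = (3 - 16/7*12) - 1*(-4753) = (3 - 192/7) + 4753 = -171/7 + 4753 = 33100/7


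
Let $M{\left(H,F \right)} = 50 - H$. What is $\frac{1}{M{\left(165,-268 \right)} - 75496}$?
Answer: $- \frac{1}{75611} \approx -1.3226 \cdot 10^{-5}$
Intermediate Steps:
$\frac{1}{M{\left(165,-268 \right)} - 75496} = \frac{1}{\left(50 - 165\right) - 75496} = \frac{1}{-115 - 75496} = \frac{1}{-75611} = - \frac{1}{75611}$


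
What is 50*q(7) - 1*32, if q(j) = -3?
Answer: -182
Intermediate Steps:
50*q(7) - 1*32 = 50*(-3) - 1*32 = -150 - 32 = -182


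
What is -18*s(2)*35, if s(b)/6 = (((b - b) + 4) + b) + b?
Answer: -30240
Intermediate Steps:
s(b) = 24 + 12*b (s(b) = 6*((((b - b) + 4) + b) + b) = 6*(((0 + 4) + b) + b) = 6*((4 + b) + b) = 6*(4 + 2*b) = 24 + 12*b)
-18*s(2)*35 = -18*(24 + 12*2)*35 = -18*(24 + 24)*35 = -18*48*35 = -864*35 = -30240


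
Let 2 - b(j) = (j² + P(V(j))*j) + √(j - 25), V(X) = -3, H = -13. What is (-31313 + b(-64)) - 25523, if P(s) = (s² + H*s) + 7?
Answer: -57410 - I*√89 ≈ -57410.0 - 9.434*I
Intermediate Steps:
P(s) = 7 + s² - 13*s (P(s) = (s² - 13*s) + 7 = 7 + s² - 13*s)
b(j) = 2 - j² - √(-25 + j) - 55*j (b(j) = 2 - ((j² + (7 + (-3)² - 13*(-3))*j) + √(j - 25)) = 2 - ((j² + (7 + 9 + 39)*j) + √(-25 + j)) = 2 - ((j² + 55*j) + √(-25 + j)) = 2 - (j² + √(-25 + j) + 55*j) = 2 + (-j² - √(-25 + j) - 55*j) = 2 - j² - √(-25 + j) - 55*j)
(-31313 + b(-64)) - 25523 = (-31313 + (2 - 1*(-64)² - √(-25 - 64) - 55*(-64))) - 25523 = (-31313 + (2 - 1*4096 - √(-89) + 3520)) - 25523 = (-31313 + (2 - 4096 - I*√89 + 3520)) - 25523 = (-31313 + (-574 - I*√89)) - 25523 = (-31887 - I*√89) - 25523 = -57410 - I*√89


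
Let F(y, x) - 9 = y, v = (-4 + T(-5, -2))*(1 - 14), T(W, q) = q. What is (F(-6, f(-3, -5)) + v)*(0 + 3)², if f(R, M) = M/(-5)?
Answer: 729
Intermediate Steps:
f(R, M) = -M/5 (f(R, M) = M*(-⅕) = -M/5)
v = 78 (v = (-4 - 2)*(1 - 14) = -6*(-13) = 78)
F(y, x) = 9 + y
(F(-6, f(-3, -5)) + v)*(0 + 3)² = ((9 - 6) + 78)*(0 + 3)² = (3 + 78)*3² = 81*9 = 729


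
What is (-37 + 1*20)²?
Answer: 289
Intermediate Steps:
(-37 + 1*20)² = (-37 + 20)² = (-17)² = 289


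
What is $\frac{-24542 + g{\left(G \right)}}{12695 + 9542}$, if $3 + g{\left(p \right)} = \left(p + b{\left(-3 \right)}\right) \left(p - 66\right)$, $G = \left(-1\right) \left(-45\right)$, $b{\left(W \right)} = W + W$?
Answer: $- \frac{25364}{22237} \approx -1.1406$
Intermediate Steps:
$b{\left(W \right)} = 2 W$
$G = 45$
$g{\left(p \right)} = -3 + \left(-66 + p\right) \left(-6 + p\right)$ ($g{\left(p \right)} = -3 + \left(p + 2 \left(-3\right)\right) \left(p - 66\right) = -3 + \left(p - 6\right) \left(-66 + p\right) = -3 + \left(-6 + p\right) \left(-66 + p\right) = -3 + \left(-66 + p\right) \left(-6 + p\right)$)
$\frac{-24542 + g{\left(G \right)}}{12695 + 9542} = \frac{-24542 + \left(393 + 45^{2} - 3240\right)}{12695 + 9542} = \frac{-24542 + \left(393 + 2025 - 3240\right)}{22237} = \left(-24542 - 822\right) \frac{1}{22237} = \left(-25364\right) \frac{1}{22237} = - \frac{25364}{22237}$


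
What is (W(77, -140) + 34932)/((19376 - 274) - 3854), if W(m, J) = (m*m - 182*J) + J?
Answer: 66201/15248 ≈ 4.3416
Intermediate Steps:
W(m, J) = m² - 181*J (W(m, J) = (m² - 182*J) + J = m² - 181*J)
(W(77, -140) + 34932)/((19376 - 274) - 3854) = ((77² - 181*(-140)) + 34932)/((19376 - 274) - 3854) = ((5929 + 25340) + 34932)/(19102 - 3854) = (31269 + 34932)/15248 = 66201*(1/15248) = 66201/15248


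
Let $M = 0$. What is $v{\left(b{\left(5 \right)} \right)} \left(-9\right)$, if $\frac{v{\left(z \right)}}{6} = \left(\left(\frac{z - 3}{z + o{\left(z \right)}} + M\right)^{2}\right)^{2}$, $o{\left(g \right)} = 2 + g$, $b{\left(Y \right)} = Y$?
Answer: $- \frac{1}{24} \approx -0.041667$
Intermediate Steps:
$v{\left(z \right)} = \frac{6 \left(-3 + z\right)^{4}}{\left(2 + 2 z\right)^{4}}$ ($v{\left(z \right)} = 6 \left(\left(\frac{z - 3}{z + \left(2 + z\right)} + 0\right)^{2}\right)^{2} = 6 \left(\left(\frac{-3 + z}{2 + 2 z} + 0\right)^{2}\right)^{2} = 6 \left(\left(\frac{-3 + z}{2 + 2 z}\right)^{2}\right)^{2} = 6 \left(\frac{\left(-3 + z\right)^{2}}{\left(2 + 2 z\right)^{2}}\right)^{2} = 6 \frac{\left(-3 + z\right)^{4}}{\left(2 + 2 z\right)^{4}} = \frac{6 \left(-3 + z\right)^{4}}{\left(2 + 2 z\right)^{4}}$)
$v{\left(b{\left(5 \right)} \right)} \left(-9\right) = \frac{3 \left(-3 + 5\right)^{4}}{8 \left(1 + 5\right)^{4}} \left(-9\right) = \frac{3 \cdot 2^{4}}{8 \cdot 1296} \left(-9\right) = \frac{3}{8} \cdot \frac{1}{1296} \cdot 16 \left(-9\right) = \frac{1}{216} \left(-9\right) = - \frac{1}{24}$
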